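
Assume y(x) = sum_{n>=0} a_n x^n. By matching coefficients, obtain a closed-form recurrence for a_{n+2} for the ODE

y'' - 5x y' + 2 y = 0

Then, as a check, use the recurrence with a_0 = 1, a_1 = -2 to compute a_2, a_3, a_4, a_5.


Substitute y = sum_n a_n x^n.
y''(x) has coefficient (n+2)(n+1) a_{n+2} at x^n;
-5 x y'(x) has coefficient -5 n a_n at x^n (shift);
2 y(x) has coefficient 2 a_n at x^n.
Matching x^n: (n+2)(n+1) a_{n+2} + (-5n + 2) a_n = 0.
Thus a_{n+2} = (5n - 2) / ((n+1)(n+2)) * a_n.

Check with a_0 = 1, a_1 = -2 (apply the recurrence for n = 0, 1, 2, 3): a_0 = 1, a_1 = -2, a_2 = -1, a_3 = -1, a_4 = -2/3, a_5 = -13/20.

a_(n+2) = (5n - 2) / ((n+1)(n+2)) * a_n; check: a_0 = 1, a_1 = -2, a_2 = -1, a_3 = -1, a_4 = -2/3, a_5 = -13/20


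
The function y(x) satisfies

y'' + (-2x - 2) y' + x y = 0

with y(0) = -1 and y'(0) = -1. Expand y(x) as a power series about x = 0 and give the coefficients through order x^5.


Ansatz: y(x) = sum_{n>=0} a_n x^n, so y'(x) = sum_{n>=1} n a_n x^(n-1) and y''(x) = sum_{n>=2} n(n-1) a_n x^(n-2).
Substitute into P(x) y'' + Q(x) y' + R(x) y = 0 with P(x) = 1, Q(x) = -2x - 2, R(x) = x, and match powers of x.
Initial conditions: a_0 = -1, a_1 = -1.
Setting the coefficient of each power of x to zero and solving order by order (substituting the coefficients already found):
  x^0: 2 a_2 - 2 a_1 = 0  ->  2 a_2 = 2 a_1 = -2  ->  a_2 = -1
  x^1: 6 a_3 - 4 a_2 - 2 a_1 + a_0 = 0  ->  6 a_3 = 4 a_2 + 2 a_1 - a_0 = -5  ->  a_3 = -5/6
  x^2: 12 a_4 - 6 a_3 - 4 a_2 + a_1 = 0  ->  12 a_4 = 6 a_3 + 4 a_2 - a_1 = -8  ->  a_4 = -2/3
  x^3: 20 a_5 - 8 a_4 - 6 a_3 + a_2 = 0  ->  20 a_5 = 8 a_4 + 6 a_3 - a_2 = -28/3  ->  a_5 = -7/15
Truncated series: y(x) = -1 - x - x^2 - (5/6) x^3 - (2/3) x^4 - (7/15) x^5 + O(x^6).

a_0 = -1; a_1 = -1; a_2 = -1; a_3 = -5/6; a_4 = -2/3; a_5 = -7/15


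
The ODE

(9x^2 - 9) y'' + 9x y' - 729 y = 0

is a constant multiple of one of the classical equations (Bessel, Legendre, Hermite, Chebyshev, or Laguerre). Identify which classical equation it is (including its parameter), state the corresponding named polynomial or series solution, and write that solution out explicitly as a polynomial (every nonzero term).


All three coefficients share the factor -9; dividing through by -9 gives  (1 - x^2) y'' - x y' + 81 y = 0.
This matches the Chebyshev equation (1 - x^2) y'' - x y' + n^2 y = 0 (note the -x y' term, not -2x y') with n^2 = 81, so n = 9; the polynomial solution is T_9(x).
With y = sum_k a_k x^k, matching x^k gives (k+2)(k+1) a_{k+2} = (k^2 - n^2) a_k = (k - 9)(k + 9) a_k. The right side vanishes at k = 9, so the series with the parity of 9 terminates at degree 9.
Standard normalization: leading coefficient of T_n is 2^(n-1), so a_9 = 2^8 = 256. Work downward with a_k = (k+1)(k+2) a_{k+2} / ((k - 9)(k + 9)):
  a_7 = (8)(9)(256) / ((7 - 9)(7 + 9)) = 18432/(-32) = -576
  a_5 = (6)(7)(-576) / ((5 - 9)(5 + 9)) = -24192/(-56) = 432
  a_3 = (4)(5)(432) / ((3 - 9)(3 + 9)) = 8640/(-72) = -120
  a_1 = (2)(3)(-120) / ((1 - 9)(1 + 9)) = -720/(-80) = 9
Hence T_9(x) = 256 x^9 - 576 x^7 + 432 x^5 - 120 x^3 + 9 x.

T_9(x); series = 256 x^9 - 576 x^7 + 432 x^5 - 120 x^3 + 9 x


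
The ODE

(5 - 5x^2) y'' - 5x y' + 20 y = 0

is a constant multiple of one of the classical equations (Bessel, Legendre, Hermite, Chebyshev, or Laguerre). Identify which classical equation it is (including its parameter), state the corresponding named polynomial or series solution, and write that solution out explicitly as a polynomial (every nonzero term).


All three coefficients share the factor 5; dividing through by 5 gives  (1 - x^2) y'' - x y' + 4 y = 0.
This matches the Chebyshev equation (1 - x^2) y'' - x y' + n^2 y = 0 (note the -x y' term, not -2x y') with n^2 = 4, so n = 2; the polynomial solution is T_2(x).
With y = sum_k a_k x^k, matching x^k gives (k+2)(k+1) a_{k+2} = (k^2 - n^2) a_k = (k - 2)(k + 2) a_k. The right side vanishes at k = 2, so the series with the parity of 2 terminates at degree 2.
Standard normalization: leading coefficient of T_n is 2^(n-1), so a_2 = 2^1 = 2. Work downward with a_k = (k+1)(k+2) a_{k+2} / ((k - 2)(k + 2)):
  a_0 = (1)(2)(2) / ((0 - 2)(0 + 2)) = 4/(-4) = -1
Hence T_2(x) = 2 x^2 - 1.

T_2(x); series = 2 x^2 - 1


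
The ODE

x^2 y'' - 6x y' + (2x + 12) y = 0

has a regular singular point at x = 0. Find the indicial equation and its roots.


Divide by x^2 to reach normal form y'' + P_1(x) y' + P_2(x) y = 0 with P_1(x) = -6/x and P_2(x) = 2/x + 12/x^2.
x = 0 is a singular point because the y'-coefficient -6/x has a pole at x = 0 and the y-coefficient 2/x + 12/x^2 has a pole at x = 0.
It is a regular singular point because x P_1(x) = p(x) = -6 and x^2 P_2(x) = q(x) = 2x + 12 are polynomials, hence analytic at x = 0.
p(0) = -6,  q(0) = 12.
Indicial equation: r(r-1) + p(0) r + q(0) = 0, i.e. r^2 + (p(0) - 1) r + q(0) = 0, i.e. r^2 - 7 r + 12 = 0.
Discriminant: (-7)^2 - 4(12) = 1, so r = (7 ± 1)/2.
Solving: r_1 = 4, r_2 = 3.

indicial: r^2 - 7 r + 12 = 0; roots r_1 = 4, r_2 = 3


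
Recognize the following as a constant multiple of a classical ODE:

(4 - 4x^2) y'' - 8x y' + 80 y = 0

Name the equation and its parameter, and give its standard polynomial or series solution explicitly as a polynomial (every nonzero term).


All three coefficients share the factor 4; dividing through by 4 gives  (1 - x^2) y'' - 2x y' + 20 y = 0.
This matches the Legendre equation (1 - x^2) y'' - 2x y' + n(n+1) y = 0 (note the -2x y' term) with n(n+1) = 20, so n = 4; the polynomial solution is P_4(x).
With y = sum_k a_k x^k, matching x^k gives (k+2)(k+1) a_{k+2} = [k(k+1) - n(n+1)] a_k = (k - 4)(k + 5) a_k. The right side vanishes at k = 4, so the series with the parity of 4 terminates at degree 4.
Standard normalization (P_n(1) = 1): leading coefficient (2n)!/(2^n (n!)^2) = 40320/(16*576) = 35/8, so a_4 = 35/8. Work downward with a_k = (k+1)(k+2) a_{k+2} / ((k - 4)(k + 5)):
  a_2 = (3)(4)(35/8) / ((2 - 4)(2 + 5)) = (105/2)/(-14) = -15/4
  a_0 = (1)(2)(-15/4) / ((0 - 4)(0 + 5)) = (-15/2)/(-20) = 3/8
Hence P_4(x) = 35 x^4/8 - 15 x^2/4 + 3/8.

P_4(x); series = 35 x^4/8 - 15 x^2/4 + 3/8


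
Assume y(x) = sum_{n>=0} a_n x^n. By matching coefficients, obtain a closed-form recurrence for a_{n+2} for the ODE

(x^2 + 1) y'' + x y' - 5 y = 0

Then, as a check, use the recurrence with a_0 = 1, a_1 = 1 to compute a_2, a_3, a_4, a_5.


Substitute y = sum_n a_n x^n.
(1 + 1 x^2) y'' contributes (n+2)(n+1) a_{n+2} + n(n-1) a_n at x^n.
x y'(x) contributes n a_n at x^n.
-5 y(x) contributes -5 a_n at x^n.
Matching x^n: (n+2)(n+1) a_{n+2} + (n(n-1) + n - 5) a_n = 0.
Thus a_{n+2} = (-n(n-1) - n + 5) / ((n+1)(n+2)) * a_n.

Check with a_0 = 1, a_1 = 1 (apply the recurrence for n = 0, 1, 2, 3): a_0 = 1, a_1 = 1, a_2 = 5/2, a_3 = 2/3, a_4 = 5/24, a_5 = -2/15.

a_(n+2) = (-n(n-1) - n + 5) / ((n+1)(n+2)) * a_n; check: a_0 = 1, a_1 = 1, a_2 = 5/2, a_3 = 2/3, a_4 = 5/24, a_5 = -2/15


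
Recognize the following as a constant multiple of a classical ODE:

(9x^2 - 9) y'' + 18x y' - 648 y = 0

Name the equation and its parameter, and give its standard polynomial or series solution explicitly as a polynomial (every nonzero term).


All three coefficients share the factor -9; dividing through by -9 gives  (1 - x^2) y'' - 2x y' + 72 y = 0.
This matches the Legendre equation (1 - x^2) y'' - 2x y' + n(n+1) y = 0 (note the -2x y' term) with n(n+1) = 72, so n = 8; the polynomial solution is P_8(x).
With y = sum_k a_k x^k, matching x^k gives (k+2)(k+1) a_{k+2} = [k(k+1) - n(n+1)] a_k = (k - 8)(k + 9) a_k. The right side vanishes at k = 8, so the series with the parity of 8 terminates at degree 8.
Standard normalization (P_n(1) = 1): leading coefficient (2n)!/(2^n (n!)^2) = 20922789888000/(256*1625702400) = 6435/128, so a_8 = 6435/128. Work downward with a_k = (k+1)(k+2) a_{k+2} / ((k - 8)(k + 9)):
  a_6 = (7)(8)(6435/128) / ((6 - 8)(6 + 9)) = (45045/16)/(-30) = -3003/32
  a_4 = (5)(6)(-3003/32) / ((4 - 8)(4 + 9)) = (-45045/16)/(-52) = 3465/64
  a_2 = (3)(4)(3465/64) / ((2 - 8)(2 + 9)) = (10395/16)/(-66) = -315/32
  a_0 = (1)(2)(-315/32) / ((0 - 8)(0 + 9)) = (-315/16)/(-72) = 35/128
Hence P_8(x) = 6435 x^8/128 - 3003 x^6/32 + 3465 x^4/64 - 315 x^2/32 + 35/128.

P_8(x); series = 6435 x^8/128 - 3003 x^6/32 + 3465 x^4/64 - 315 x^2/32 + 35/128


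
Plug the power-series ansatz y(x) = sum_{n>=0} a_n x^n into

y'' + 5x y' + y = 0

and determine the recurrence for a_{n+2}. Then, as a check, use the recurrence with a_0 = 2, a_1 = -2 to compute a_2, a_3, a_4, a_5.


Substitute y = sum_n a_n x^n.
y''(x) has coefficient (n+2)(n+1) a_{n+2} at x^n;
5 x y'(x) has coefficient 5 n a_n at x^n (shift);
y(x) has coefficient 1 a_n at x^n.
Matching x^n: (n+2)(n+1) a_{n+2} + (5n + 1) a_n = 0.
Thus a_{n+2} = (-5n - 1) / ((n+1)(n+2)) * a_n.

Check with a_0 = 2, a_1 = -2 (apply the recurrence for n = 0, 1, 2, 3): a_0 = 2, a_1 = -2, a_2 = -1, a_3 = 2, a_4 = 11/12, a_5 = -8/5.

a_(n+2) = (-5n - 1) / ((n+1)(n+2)) * a_n; check: a_0 = 2, a_1 = -2, a_2 = -1, a_3 = 2, a_4 = 11/12, a_5 = -8/5


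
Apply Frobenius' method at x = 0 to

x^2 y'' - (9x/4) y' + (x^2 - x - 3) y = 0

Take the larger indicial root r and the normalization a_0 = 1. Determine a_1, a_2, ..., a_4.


Write in Frobenius form y'' + (p(x)/x) y' + (q(x)/x^2) y = 0:
  p(x) = -9/4,  q(x) = x^2 - x - 3.
Indicial equation: r(r-1) + (-9/4) r + (-3) = 0 -> roots r_1 = 4, r_2 = -3/4.
Take r = r_1 = 4. Let y(x) = x^r sum_{n>=0} a_n x^n with a_0 = 1.
Substitute y = x^r sum a_n x^n and match x^{r+n}. The recurrence is
  D(n) a_n - 1 a_{n-1} + 1 a_{n-2} = 0,  where D(n) = (r+n)(r+n-1) + (-9/4)(r+n) + (-3).
  a_n = [1 a_{n-1} - 1 a_{n-2}] / D(n).
Since the indicial polynomial factors as (r - r_1)(r - r_2), D(n) = (r_1 + n - r_1)(r_1 + n - r_2) = n(n + 19/4).
Evaluating step by step (a_0 = 1):
  n = 1: D(1) = 1(1 + 19/4) = 23/4; numerator = 1(1) = 1; a_1 = (1)/(23/4) = 4/23
  n = 2: D(2) = 2(2 + 19/4) = 27/2; numerator = 1(4/23) - 1(1) = -19/23; a_2 = (-19/23)/(27/2) = -38/621
  n = 3: D(3) = 3(3 + 19/4) = 93/4; numerator = 1(-38/621) - 1(4/23) = -146/621; a_3 = (-146/621)/(93/4) = -584/57753
  n = 4: D(4) = 4(4 + 19/4) = 35; numerator = 1(-584/57753) - 1(-38/621) = 2950/57753; a_4 = (2950/57753)/(35) = 590/404271

r = 4; a_0 = 1; a_1 = 4/23; a_2 = -38/621; a_3 = -584/57753; a_4 = 590/404271


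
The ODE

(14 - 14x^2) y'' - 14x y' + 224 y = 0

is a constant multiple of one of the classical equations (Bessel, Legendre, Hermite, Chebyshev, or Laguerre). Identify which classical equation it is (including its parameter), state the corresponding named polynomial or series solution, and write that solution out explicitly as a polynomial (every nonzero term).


All three coefficients share the factor 14; dividing through by 14 gives  (1 - x^2) y'' - x y' + 16 y = 0.
This matches the Chebyshev equation (1 - x^2) y'' - x y' + n^2 y = 0 (note the -x y' term, not -2x y') with n^2 = 16, so n = 4; the polynomial solution is T_4(x).
With y = sum_k a_k x^k, matching x^k gives (k+2)(k+1) a_{k+2} = (k^2 - n^2) a_k = (k - 4)(k + 4) a_k. The right side vanishes at k = 4, so the series with the parity of 4 terminates at degree 4.
Standard normalization: leading coefficient of T_n is 2^(n-1), so a_4 = 2^3 = 8. Work downward with a_k = (k+1)(k+2) a_{k+2} / ((k - 4)(k + 4)):
  a_2 = (3)(4)(8) / ((2 - 4)(2 + 4)) = 96/(-12) = -8
  a_0 = (1)(2)(-8) / ((0 - 4)(0 + 4)) = -16/(-16) = 1
Hence T_4(x) = 8 x^4 - 8 x^2 + 1.

T_4(x); series = 8 x^4 - 8 x^2 + 1


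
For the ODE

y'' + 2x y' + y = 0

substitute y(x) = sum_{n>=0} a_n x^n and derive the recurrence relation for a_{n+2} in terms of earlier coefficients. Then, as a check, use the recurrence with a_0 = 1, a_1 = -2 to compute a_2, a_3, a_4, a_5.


Substitute y = sum_n a_n x^n.
y''(x) has coefficient (n+2)(n+1) a_{n+2} at x^n;
2 x y'(x) has coefficient 2 n a_n at x^n (shift);
y(x) has coefficient 1 a_n at x^n.
Matching x^n: (n+2)(n+1) a_{n+2} + (2n + 1) a_n = 0.
Thus a_{n+2} = (-2n - 1) / ((n+1)(n+2)) * a_n.

Check with a_0 = 1, a_1 = -2 (apply the recurrence for n = 0, 1, 2, 3): a_0 = 1, a_1 = -2, a_2 = -1/2, a_3 = 1, a_4 = 5/24, a_5 = -7/20.

a_(n+2) = (-2n - 1) / ((n+1)(n+2)) * a_n; check: a_0 = 1, a_1 = -2, a_2 = -1/2, a_3 = 1, a_4 = 5/24, a_5 = -7/20


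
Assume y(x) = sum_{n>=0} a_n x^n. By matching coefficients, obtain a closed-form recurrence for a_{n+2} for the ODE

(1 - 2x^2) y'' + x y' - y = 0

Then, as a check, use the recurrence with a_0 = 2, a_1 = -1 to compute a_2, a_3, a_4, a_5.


Substitute y = sum_n a_n x^n.
(1 - 2 x^2) y'' contributes (n+2)(n+1) a_{n+2} - 2 n(n-1) a_n at x^n.
x y'(x) contributes n a_n at x^n.
-y(x) contributes -1 a_n at x^n.
Matching x^n: (n+2)(n+1) a_{n+2} + (-2 n(n-1) + n - 1) a_n = 0.
Thus a_{n+2} = (2 n(n-1) - n + 1) / ((n+1)(n+2)) * a_n.

Check with a_0 = 2, a_1 = -1 (apply the recurrence for n = 0, 1, 2, 3): a_0 = 2, a_1 = -1, a_2 = 1, a_3 = 0, a_4 = 1/4, a_5 = 0.

a_(n+2) = (2 n(n-1) - n + 1) / ((n+1)(n+2)) * a_n; check: a_0 = 2, a_1 = -1, a_2 = 1, a_3 = 0, a_4 = 1/4, a_5 = 0


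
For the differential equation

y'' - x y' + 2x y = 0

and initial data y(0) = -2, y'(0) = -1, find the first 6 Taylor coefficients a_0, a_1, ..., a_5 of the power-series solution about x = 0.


Ansatz: y(x) = sum_{n>=0} a_n x^n, so y'(x) = sum_{n>=1} n a_n x^(n-1) and y''(x) = sum_{n>=2} n(n-1) a_n x^(n-2).
Substitute into P(x) y'' + Q(x) y' + R(x) y = 0 with P(x) = 1, Q(x) = -x, R(x) = 2x, and match powers of x.
Initial conditions: a_0 = -2, a_1 = -1.
Setting the coefficient of each power of x to zero and solving order by order (substituting the coefficients already found):
  x^0: 2 a_2 = 0  ->  a_2 = 0
  x^1: 6 a_3 - a_1 + 2 a_0 = 0  ->  6 a_3 = a_1 - 2 a_0 = 3  ->  a_3 = 1/2
  x^2: 12 a_4 - 2 a_2 + 2 a_1 = 0  ->  12 a_4 = 2 a_2 - 2 a_1 = 2  ->  a_4 = 1/6
  x^3: 20 a_5 - 3 a_3 + 2 a_2 = 0  ->  20 a_5 = 3 a_3 - 2 a_2 = 3/2  ->  a_5 = 3/40
Truncated series: y(x) = -2 - x + (1/2) x^3 + (1/6) x^4 + (3/40) x^5 + O(x^6).

a_0 = -2; a_1 = -1; a_2 = 0; a_3 = 1/2; a_4 = 1/6; a_5 = 3/40


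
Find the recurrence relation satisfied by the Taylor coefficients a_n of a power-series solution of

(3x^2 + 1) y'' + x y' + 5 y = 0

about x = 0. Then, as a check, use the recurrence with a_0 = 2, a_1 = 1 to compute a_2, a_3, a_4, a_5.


Substitute y = sum_n a_n x^n.
(1 + 3 x^2) y'' contributes (n+2)(n+1) a_{n+2} + 3 n(n-1) a_n at x^n.
x y'(x) contributes n a_n at x^n.
5 y(x) contributes 5 a_n at x^n.
Matching x^n: (n+2)(n+1) a_{n+2} + (3 n(n-1) + n + 5) a_n = 0.
Thus a_{n+2} = (-3 n(n-1) - n - 5) / ((n+1)(n+2)) * a_n.

Check with a_0 = 2, a_1 = 1 (apply the recurrence for n = 0, 1, 2, 3): a_0 = 2, a_1 = 1, a_2 = -5, a_3 = -1, a_4 = 65/12, a_5 = 13/10.

a_(n+2) = (-3 n(n-1) - n - 5) / ((n+1)(n+2)) * a_n; check: a_0 = 2, a_1 = 1, a_2 = -5, a_3 = -1, a_4 = 65/12, a_5 = 13/10


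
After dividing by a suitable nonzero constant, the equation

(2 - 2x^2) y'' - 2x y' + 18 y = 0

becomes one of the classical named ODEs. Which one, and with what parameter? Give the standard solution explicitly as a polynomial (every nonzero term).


All three coefficients share the factor 2; dividing through by 2 gives  (1 - x^2) y'' - x y' + 9 y = 0.
This matches the Chebyshev equation (1 - x^2) y'' - x y' + n^2 y = 0 (note the -x y' term, not -2x y') with n^2 = 9, so n = 3; the polynomial solution is T_3(x).
With y = sum_k a_k x^k, matching x^k gives (k+2)(k+1) a_{k+2} = (k^2 - n^2) a_k = (k - 3)(k + 3) a_k. The right side vanishes at k = 3, so the series with the parity of 3 terminates at degree 3.
Standard normalization: leading coefficient of T_n is 2^(n-1), so a_3 = 2^2 = 4. Work downward with a_k = (k+1)(k+2) a_{k+2} / ((k - 3)(k + 3)):
  a_1 = (2)(3)(4) / ((1 - 3)(1 + 3)) = 24/(-8) = -3
Hence T_3(x) = 4 x^3 - 3 x.

T_3(x); series = 4 x^3 - 3 x


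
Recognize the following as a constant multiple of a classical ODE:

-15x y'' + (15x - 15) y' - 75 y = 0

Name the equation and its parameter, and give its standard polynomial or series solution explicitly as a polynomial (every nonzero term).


All three coefficients share the factor -15; dividing through by -15 gives  x y'' + (1 - x) y' + 5 y = 0.
This matches the Laguerre equation x y'' + (1 - x) y' + n y = 0 with n = 5; the polynomial solution is L_5(x).
With y = sum_k a_k x^k, matching x^k gives (k+1)k a_{k+1} + (k+1) a_{k+1} - k a_k + n a_k = 0, i.e. (k+1)^2 a_{k+1} = (k - n) a_k = (k - 5) a_k. The right side vanishes at k = 5, so the series terminates at degree 5.
Standard normalization L_n(0) = 1 gives a_0 = 1. Work upward with a_{k+1} = (k - 5) a_k / (k+1)^2:
  a_1 = (0 - 5)(1) / 1^2 = -5/1 = -5
  a_2 = (1 - 5)(-5) / 2^2 = 20/4 = 5
  a_3 = (2 - 5)(5) / 3^2 = -15/9 = -5/3
  a_4 = (3 - 5)(-5/3) / 4^2 = (10/3)/16 = 5/24
  a_5 = (4 - 5)(5/24) / 5^2 = (-5/24)/25 = -1/120
Hence L_5(x) = -x^5/120 + 5 x^4/24 - 5 x^3/3 + 5 x^2 - 5 x + 1.

L_5(x); series = -x^5/120 + 5 x^4/24 - 5 x^3/3 + 5 x^2 - 5 x + 1


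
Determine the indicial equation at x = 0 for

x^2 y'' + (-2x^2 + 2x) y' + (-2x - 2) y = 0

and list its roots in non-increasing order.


Divide by x^2 to reach normal form y'' + P_1(x) y' + P_2(x) y = 0 with P_1(x) = -2 + 2/x and P_2(x) = -2/x - 2/x^2.
x = 0 is a singular point because the y'-coefficient -2 + 2/x has a pole at x = 0 and the y-coefficient -2/x - 2/x^2 has a pole at x = 0.
It is a regular singular point because x P_1(x) = p(x) = 2 - 2x and x^2 P_2(x) = q(x) = -2x - 2 are polynomials, hence analytic at x = 0.
p(0) = 2,  q(0) = -2.
Indicial equation: r(r-1) + p(0) r + q(0) = 0, i.e. r^2 + (p(0) - 1) r + q(0) = 0, i.e. r^2 + 1 r - 2 = 0.
Discriminant: (1)^2 - 4(-2) = 9, so r = (-1 ± 3)/2.
Solving: r_1 = 1, r_2 = -2.

indicial: r^2 + 1 r - 2 = 0; roots r_1 = 1, r_2 = -2


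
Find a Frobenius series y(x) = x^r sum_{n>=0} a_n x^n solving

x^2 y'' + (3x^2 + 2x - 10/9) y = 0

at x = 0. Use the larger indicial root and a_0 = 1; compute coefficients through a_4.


Write in Frobenius form y'' + (p(x)/x) y' + (q(x)/x^2) y = 0:
  p(x) = 0,  q(x) = 3x^2 + 2x - 10/9.
Indicial equation: r(r-1) + (0) r + (-10/9) = 0 -> roots r_1 = 5/3, r_2 = -2/3.
Take r = r_1 = 5/3. Let y(x) = x^r sum_{n>=0} a_n x^n with a_0 = 1.
Substitute y = x^r sum a_n x^n and match x^{r+n}. The recurrence is
  D(n) a_n + 2 a_{n-1} + 3 a_{n-2} = 0,  where D(n) = (r+n)(r+n-1) + (0)(r+n) + (-10/9).
  a_n = [-2 a_{n-1} - 3 a_{n-2}] / D(n).
Since the indicial polynomial factors as (r - r_1)(r - r_2), D(n) = (r_1 + n - r_1)(r_1 + n - r_2) = n(n + 7/3).
Evaluating step by step (a_0 = 1):
  n = 1: D(1) = 1(1 + 7/3) = 10/3; numerator = -2(1) = -2; a_1 = (-2)/(10/3) = -3/5
  n = 2: D(2) = 2(2 + 7/3) = 26/3; numerator = -2(-3/5) - 3(1) = -9/5; a_2 = (-9/5)/(26/3) = -27/130
  n = 3: D(3) = 3(3 + 7/3) = 16; numerator = -2(-27/130) - 3(-3/5) = 144/65; a_3 = (144/65)/(16) = 9/65
  n = 4: D(4) = 4(4 + 7/3) = 76/3; numerator = -2(9/65) - 3(-27/130) = 9/26; a_4 = (9/26)/(76/3) = 27/1976

r = 5/3; a_0 = 1; a_1 = -3/5; a_2 = -27/130; a_3 = 9/65; a_4 = 27/1976


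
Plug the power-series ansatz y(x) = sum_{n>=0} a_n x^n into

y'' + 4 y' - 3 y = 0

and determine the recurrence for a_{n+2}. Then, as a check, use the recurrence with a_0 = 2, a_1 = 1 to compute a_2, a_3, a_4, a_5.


Substitute y = sum_n a_n x^n.
y''(x) has coefficient (n+2)(n+1) a_{n+2} at x^n;
4 y'(x) has coefficient 4 (n+1) a_{n+1} at x^n;
-3 y(x) has coefficient -3 a_n at x^n.
Matching x^n: (n+2)(n+1) a_{n+2} + 4 (n+1) a_{n+1} - 3 a_n = 0.
Thus a_{n+2} = [-4 (n+1) a_{n+1} + 3 a_n] / ((n+1)(n+2)).

Check with a_0 = 2, a_1 = 1 (apply the recurrence for n = 0, 1, 2, 3): a_0 = 2, a_1 = 1, a_2 = 1, a_3 = -5/6, a_4 = 13/12, a_5 = -119/120.

a_(n+2) = [-4 (n+1) a_(n+1) + 3 a_n] / ((n+1)(n+2)); check: a_0 = 2, a_1 = 1, a_2 = 1, a_3 = -5/6, a_4 = 13/12, a_5 = -119/120


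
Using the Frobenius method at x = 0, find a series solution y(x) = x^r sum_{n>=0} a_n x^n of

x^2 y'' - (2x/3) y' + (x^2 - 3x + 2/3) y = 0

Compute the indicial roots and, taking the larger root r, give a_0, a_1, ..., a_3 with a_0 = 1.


Write in Frobenius form y'' + (p(x)/x) y' + (q(x)/x^2) y = 0:
  p(x) = -2/3,  q(x) = x^2 - 3x + 2/3.
Indicial equation: r(r-1) + (-2/3) r + (2/3) = 0 -> roots r_1 = 1, r_2 = 2/3.
Take r = r_1 = 1. Let y(x) = x^r sum_{n>=0} a_n x^n with a_0 = 1.
Substitute y = x^r sum a_n x^n and match x^{r+n}. The recurrence is
  D(n) a_n - 3 a_{n-1} + 1 a_{n-2} = 0,  where D(n) = (r+n)(r+n-1) + (-2/3)(r+n) + (2/3).
  a_n = [3 a_{n-1} - 1 a_{n-2}] / D(n).
Since the indicial polynomial factors as (r - r_1)(r - r_2), D(n) = (r_1 + n - r_1)(r_1 + n - r_2) = n(n + 1/3).
Evaluating step by step (a_0 = 1):
  n = 1: D(1) = 1(1 + 1/3) = 4/3; numerator = 3(1) = 3; a_1 = (3)/(4/3) = 9/4
  n = 2: D(2) = 2(2 + 1/3) = 14/3; numerator = 3(9/4) - 1(1) = 23/4; a_2 = (23/4)/(14/3) = 69/56
  n = 3: D(3) = 3(3 + 1/3) = 10; numerator = 3(69/56) - 1(9/4) = 81/56; a_3 = (81/56)/(10) = 81/560

r = 1; a_0 = 1; a_1 = 9/4; a_2 = 69/56; a_3 = 81/560


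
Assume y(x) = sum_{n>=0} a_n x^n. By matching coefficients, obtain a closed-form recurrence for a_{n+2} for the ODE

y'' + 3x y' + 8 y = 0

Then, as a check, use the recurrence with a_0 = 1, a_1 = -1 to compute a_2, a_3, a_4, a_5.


Substitute y = sum_n a_n x^n.
y''(x) has coefficient (n+2)(n+1) a_{n+2} at x^n;
3 x y'(x) has coefficient 3 n a_n at x^n (shift);
8 y(x) has coefficient 8 a_n at x^n.
Matching x^n: (n+2)(n+1) a_{n+2} + (3n + 8) a_n = 0.
Thus a_{n+2} = (-3n - 8) / ((n+1)(n+2)) * a_n.

Check with a_0 = 1, a_1 = -1 (apply the recurrence for n = 0, 1, 2, 3): a_0 = 1, a_1 = -1, a_2 = -4, a_3 = 11/6, a_4 = 14/3, a_5 = -187/120.

a_(n+2) = (-3n - 8) / ((n+1)(n+2)) * a_n; check: a_0 = 1, a_1 = -1, a_2 = -4, a_3 = 11/6, a_4 = 14/3, a_5 = -187/120


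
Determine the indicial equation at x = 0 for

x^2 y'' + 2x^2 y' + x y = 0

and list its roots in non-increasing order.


Divide by x^2 to reach normal form y'' + P_1(x) y' + P_2(x) y = 0 with P_1(x) = 2 and P_2(x) = 1/x.
x = 0 is a singular point because the y-coefficient 1/x has a pole at x = 0.
It is a regular singular point because x P_1(x) = p(x) = 2x and x^2 P_2(x) = q(x) = x are polynomials, hence analytic at x = 0.
p(0) = 0,  q(0) = 0.
Indicial equation: r(r-1) + p(0) r + q(0) = 0, i.e. r^2 + (p(0) - 1) r + q(0) = 0, i.e. r^2 - 1 r = 0.
Discriminant: (-1)^2 - 4(0) = 1, so r = (1 ± 1)/2.
Solving: r_1 = 1, r_2 = 0.

indicial: r^2 - 1 r = 0; roots r_1 = 1, r_2 = 0


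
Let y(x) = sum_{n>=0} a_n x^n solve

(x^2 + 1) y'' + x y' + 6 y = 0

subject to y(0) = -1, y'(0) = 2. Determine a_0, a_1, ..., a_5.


Ansatz: y(x) = sum_{n>=0} a_n x^n, so y'(x) = sum_{n>=1} n a_n x^(n-1) and y''(x) = sum_{n>=2} n(n-1) a_n x^(n-2).
Substitute into P(x) y'' + Q(x) y' + R(x) y = 0 with P(x) = x^2 + 1, Q(x) = x, R(x) = 6, and match powers of x.
Initial conditions: a_0 = -1, a_1 = 2.
Setting the coefficient of each power of x to zero and solving order by order (substituting the coefficients already found):
  x^0: 2 a_2 + 6 a_0 = 0  ->  2 a_2 = -6 a_0 = 6  ->  a_2 = 3
  x^1: 6 a_3 + 7 a_1 = 0  ->  6 a_3 = -7 a_1 = -14  ->  a_3 = -7/3
  x^2: 12 a_4 + 10 a_2 = 0  ->  12 a_4 = -10 a_2 = -30  ->  a_4 = -5/2
  x^3: 20 a_5 + 15 a_3 = 0  ->  20 a_5 = -15 a_3 = 35  ->  a_5 = 7/4
Truncated series: y(x) = -1 + 2 x + 3 x^2 - (7/3) x^3 - (5/2) x^4 + (7/4) x^5 + O(x^6).

a_0 = -1; a_1 = 2; a_2 = 3; a_3 = -7/3; a_4 = -5/2; a_5 = 7/4


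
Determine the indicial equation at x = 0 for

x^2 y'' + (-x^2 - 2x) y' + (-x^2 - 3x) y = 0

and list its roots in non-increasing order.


Divide by x^2 to reach normal form y'' + P_1(x) y' + P_2(x) y = 0 with P_1(x) = -1 - 2/x and P_2(x) = -1 - 3/x.
x = 0 is a singular point because the y'-coefficient -1 - 2/x has a pole at x = 0 and the y-coefficient -1 - 3/x has a pole at x = 0.
It is a regular singular point because x P_1(x) = p(x) = -x - 2 and x^2 P_2(x) = q(x) = -x^2 - 3x are polynomials, hence analytic at x = 0.
p(0) = -2,  q(0) = 0.
Indicial equation: r(r-1) + p(0) r + q(0) = 0, i.e. r^2 + (p(0) - 1) r + q(0) = 0, i.e. r^2 - 3 r = 0.
Discriminant: (-3)^2 - 4(0) = 9, so r = (3 ± 3)/2.
Solving: r_1 = 3, r_2 = 0.

indicial: r^2 - 3 r = 0; roots r_1 = 3, r_2 = 0


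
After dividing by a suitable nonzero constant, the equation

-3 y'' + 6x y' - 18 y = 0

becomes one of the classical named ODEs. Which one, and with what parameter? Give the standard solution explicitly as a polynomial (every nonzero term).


All three coefficients share the factor -3; dividing through by -3 gives  y'' - 2x y' + 6 y = 0.
This matches the Hermite equation y'' - 2x y' + 2n y = 0 with 2n = 6, so n = 3; the polynomial solution is H_3(x).
With y = sum_k a_k x^k, matching x^k gives (k+2)(k+1) a_{k+2} = 2(k - n) a_k = 2(k - 3) a_k. The right side vanishes at k = 3, so the series with the parity of 3 terminates at degree 3.
Standard normalization: leading coefficient of H_n is 2^n, so a_3 = 2^3 = 8. Work downward with a_k = (k+1)(k+2) a_{k+2} / (2(k - n)):
  a_1 = (2)(3)(8) / (2(1 - 3)) = 48/(-4) = -12
Hence H_3(x) = 8 x^3 - 12 x.

H_3(x); series = 8 x^3 - 12 x


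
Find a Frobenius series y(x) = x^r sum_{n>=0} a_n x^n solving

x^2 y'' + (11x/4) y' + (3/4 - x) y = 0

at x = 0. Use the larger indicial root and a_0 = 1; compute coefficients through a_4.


Write in Frobenius form y'' + (p(x)/x) y' + (q(x)/x^2) y = 0:
  p(x) = 11/4,  q(x) = 3/4 - x.
Indicial equation: r(r-1) + (11/4) r + (3/4) = 0 -> roots r_1 = -3/4, r_2 = -1.
Take r = r_1 = -3/4. Let y(x) = x^r sum_{n>=0} a_n x^n with a_0 = 1.
Substitute y = x^r sum a_n x^n and match x^{r+n}. The recurrence is
  D(n) a_n - 1 a_{n-1} = 0,  where D(n) = (r+n)(r+n-1) + (11/4)(r+n) + (3/4).
  a_n = 1 / D(n) * a_{n-1}.
Since the indicial polynomial factors as (r - r_1)(r - r_2), D(n) = (r_1 + n - r_1)(r_1 + n - r_2) = n(n + 1/4).
Evaluating step by step (a_0 = 1):
  n = 1: D(1) = 1(1 + 1/4) = 5/4; numerator = 1(1) = 1; a_1 = (1)/(5/4) = 4/5
  n = 2: D(2) = 2(2 + 1/4) = 9/2; numerator = 1(4/5) = 4/5; a_2 = (4/5)/(9/2) = 8/45
  n = 3: D(3) = 3(3 + 1/4) = 39/4; numerator = 1(8/45) = 8/45; a_3 = (8/45)/(39/4) = 32/1755
  n = 4: D(4) = 4(4 + 1/4) = 17; numerator = 1(32/1755) = 32/1755; a_4 = (32/1755)/(17) = 32/29835

r = -3/4; a_0 = 1; a_1 = 4/5; a_2 = 8/45; a_3 = 32/1755; a_4 = 32/29835


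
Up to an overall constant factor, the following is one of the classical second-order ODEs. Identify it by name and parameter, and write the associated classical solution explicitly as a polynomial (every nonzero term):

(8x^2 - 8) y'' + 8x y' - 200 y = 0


All three coefficients share the factor -8; dividing through by -8 gives  (1 - x^2) y'' - x y' + 25 y = 0.
This matches the Chebyshev equation (1 - x^2) y'' - x y' + n^2 y = 0 (note the -x y' term, not -2x y') with n^2 = 25, so n = 5; the polynomial solution is T_5(x).
With y = sum_k a_k x^k, matching x^k gives (k+2)(k+1) a_{k+2} = (k^2 - n^2) a_k = (k - 5)(k + 5) a_k. The right side vanishes at k = 5, so the series with the parity of 5 terminates at degree 5.
Standard normalization: leading coefficient of T_n is 2^(n-1), so a_5 = 2^4 = 16. Work downward with a_k = (k+1)(k+2) a_{k+2} / ((k - 5)(k + 5)):
  a_3 = (4)(5)(16) / ((3 - 5)(3 + 5)) = 320/(-16) = -20
  a_1 = (2)(3)(-20) / ((1 - 5)(1 + 5)) = -120/(-24) = 5
Hence T_5(x) = 16 x^5 - 20 x^3 + 5 x.

T_5(x); series = 16 x^5 - 20 x^3 + 5 x


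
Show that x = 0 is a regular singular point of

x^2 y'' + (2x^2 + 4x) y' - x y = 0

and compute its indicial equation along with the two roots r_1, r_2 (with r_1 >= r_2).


Divide by x^2 to reach normal form y'' + P_1(x) y' + P_2(x) y = 0 with P_1(x) = 2 + 4/x and P_2(x) = -1/x.
x = 0 is a singular point because the y'-coefficient 2 + 4/x has a pole at x = 0 and the y-coefficient -1/x has a pole at x = 0.
It is a regular singular point because x P_1(x) = p(x) = 2x + 4 and x^2 P_2(x) = q(x) = -x are polynomials, hence analytic at x = 0.
p(0) = 4,  q(0) = 0.
Indicial equation: r(r-1) + p(0) r + q(0) = 0, i.e. r^2 + (p(0) - 1) r + q(0) = 0, i.e. r^2 + 3 r = 0.
Discriminant: (3)^2 - 4(0) = 9, so r = (-3 ± 3)/2.
Solving: r_1 = 0, r_2 = -3.

indicial: r^2 + 3 r = 0; roots r_1 = 0, r_2 = -3


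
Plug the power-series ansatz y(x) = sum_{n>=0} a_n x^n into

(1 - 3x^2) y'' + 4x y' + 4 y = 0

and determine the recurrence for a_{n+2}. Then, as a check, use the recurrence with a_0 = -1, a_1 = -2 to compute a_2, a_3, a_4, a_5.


Substitute y = sum_n a_n x^n.
(1 - 3 x^2) y'' contributes (n+2)(n+1) a_{n+2} - 3 n(n-1) a_n at x^n.
4 x y'(x) contributes 4 n a_n at x^n.
4 y(x) contributes 4 a_n at x^n.
Matching x^n: (n+2)(n+1) a_{n+2} + (-3 n(n-1) + 4 n + 4) a_n = 0.
Thus a_{n+2} = (3 n(n-1) - 4 n - 4) / ((n+1)(n+2)) * a_n.

Check with a_0 = -1, a_1 = -2 (apply the recurrence for n = 0, 1, 2, 3): a_0 = -1, a_1 = -2, a_2 = 2, a_3 = 8/3, a_4 = -1, a_5 = 4/15.

a_(n+2) = (3 n(n-1) - 4 n - 4) / ((n+1)(n+2)) * a_n; check: a_0 = -1, a_1 = -2, a_2 = 2, a_3 = 8/3, a_4 = -1, a_5 = 4/15


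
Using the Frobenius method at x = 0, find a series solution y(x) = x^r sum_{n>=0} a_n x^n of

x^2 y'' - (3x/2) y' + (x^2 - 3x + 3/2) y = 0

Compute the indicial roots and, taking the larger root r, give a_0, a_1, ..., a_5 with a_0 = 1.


Write in Frobenius form y'' + (p(x)/x) y' + (q(x)/x^2) y = 0:
  p(x) = -3/2,  q(x) = x^2 - 3x + 3/2.
Indicial equation: r(r-1) + (-3/2) r + (3/2) = 0 -> roots r_1 = 3/2, r_2 = 1.
Take r = r_1 = 3/2. Let y(x) = x^r sum_{n>=0} a_n x^n with a_0 = 1.
Substitute y = x^r sum a_n x^n and match x^{r+n}. The recurrence is
  D(n) a_n - 3 a_{n-1} + 1 a_{n-2} = 0,  where D(n) = (r+n)(r+n-1) + (-3/2)(r+n) + (3/2).
  a_n = [3 a_{n-1} - 1 a_{n-2}] / D(n).
Since the indicial polynomial factors as (r - r_1)(r - r_2), D(n) = (r_1 + n - r_1)(r_1 + n - r_2) = n(n + 1/2).
Evaluating step by step (a_0 = 1):
  n = 1: D(1) = 1(1 + 1/2) = 3/2; numerator = 3(1) = 3; a_1 = (3)/(3/2) = 2
  n = 2: D(2) = 2(2 + 1/2) = 5; numerator = 3(2) - 1(1) = 5; a_2 = (5)/(5) = 1
  n = 3: D(3) = 3(3 + 1/2) = 21/2; numerator = 3(1) - 1(2) = 1; a_3 = (1)/(21/2) = 2/21
  n = 4: D(4) = 4(4 + 1/2) = 18; numerator = 3(2/21) - 1(1) = -5/7; a_4 = (-5/7)/(18) = -5/126
  n = 5: D(5) = 5(5 + 1/2) = 55/2; numerator = 3(-5/126) - 1(2/21) = -3/14; a_5 = (-3/14)/(55/2) = -3/385

r = 3/2; a_0 = 1; a_1 = 2; a_2 = 1; a_3 = 2/21; a_4 = -5/126; a_5 = -3/385


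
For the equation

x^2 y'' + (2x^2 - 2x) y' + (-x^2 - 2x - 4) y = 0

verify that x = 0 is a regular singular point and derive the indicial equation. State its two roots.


Divide by x^2 to reach normal form y'' + P_1(x) y' + P_2(x) y = 0 with P_1(x) = 2 - 2/x and P_2(x) = -1 - 2/x - 4/x^2.
x = 0 is a singular point because the y'-coefficient 2 - 2/x has a pole at x = 0 and the y-coefficient -1 - 2/x - 4/x^2 has a pole at x = 0.
It is a regular singular point because x P_1(x) = p(x) = 2x - 2 and x^2 P_2(x) = q(x) = -x^2 - 2x - 4 are polynomials, hence analytic at x = 0.
p(0) = -2,  q(0) = -4.
Indicial equation: r(r-1) + p(0) r + q(0) = 0, i.e. r^2 + (p(0) - 1) r + q(0) = 0, i.e. r^2 - 3 r - 4 = 0.
Discriminant: (-3)^2 - 4(-4) = 25, so r = (3 ± 5)/2.
Solving: r_1 = 4, r_2 = -1.

indicial: r^2 - 3 r - 4 = 0; roots r_1 = 4, r_2 = -1


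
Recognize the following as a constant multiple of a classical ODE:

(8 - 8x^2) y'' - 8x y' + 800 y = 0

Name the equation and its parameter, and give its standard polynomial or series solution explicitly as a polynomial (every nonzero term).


All three coefficients share the factor 8; dividing through by 8 gives  (1 - x^2) y'' - x y' + 100 y = 0.
This matches the Chebyshev equation (1 - x^2) y'' - x y' + n^2 y = 0 (note the -x y' term, not -2x y') with n^2 = 100, so n = 10; the polynomial solution is T_10(x).
With y = sum_k a_k x^k, matching x^k gives (k+2)(k+1) a_{k+2} = (k^2 - n^2) a_k = (k - 10)(k + 10) a_k. The right side vanishes at k = 10, so the series with the parity of 10 terminates at degree 10.
Standard normalization: leading coefficient of T_n is 2^(n-1), so a_10 = 2^9 = 512. Work downward with a_k = (k+1)(k+2) a_{k+2} / ((k - 10)(k + 10)):
  a_8 = (9)(10)(512) / ((8 - 10)(8 + 10)) = 46080/(-36) = -1280
  a_6 = (7)(8)(-1280) / ((6 - 10)(6 + 10)) = -71680/(-64) = 1120
  a_4 = (5)(6)(1120) / ((4 - 10)(4 + 10)) = 33600/(-84) = -400
  a_2 = (3)(4)(-400) / ((2 - 10)(2 + 10)) = -4800/(-96) = 50
  a_0 = (1)(2)(50) / ((0 - 10)(0 + 10)) = 100/(-100) = -1
Hence T_10(x) = 512 x^10 - 1280 x^8 + 1120 x^6 - 400 x^4 + 50 x^2 - 1.

T_10(x); series = 512 x^10 - 1280 x^8 + 1120 x^6 - 400 x^4 + 50 x^2 - 1


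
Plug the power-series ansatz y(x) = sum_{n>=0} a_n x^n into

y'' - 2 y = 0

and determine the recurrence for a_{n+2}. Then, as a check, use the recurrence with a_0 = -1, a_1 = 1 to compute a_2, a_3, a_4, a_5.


Substitute y = sum_n a_n x^n into y'' + (const) y = 0.
y''(x) = sum_{n>=0} (n+2)(n+1) a_{n+2} x^n.
The ODE becomes sum_n [(n+2)(n+1) a_{n+2} - 2 a_n] x^n = 0.
Setting each coefficient to zero gives the recurrence:
  (n+2)(n+1) a_{n+2} - 2 a_n = 0,
  a_{n+2} = 2 / ((n+1)(n+2)) a_n.

Check with a_0 = -1, a_1 = 1 (apply the recurrence for n = 0, 1, 2, 3): a_0 = -1, a_1 = 1, a_2 = -1, a_3 = 1/3, a_4 = -1/6, a_5 = 1/30.

a_{n+2} = 2/((n+1)(n+2)) * a_n; check: a_0 = -1, a_1 = 1, a_2 = -1, a_3 = 1/3, a_4 = -1/6, a_5 = 1/30


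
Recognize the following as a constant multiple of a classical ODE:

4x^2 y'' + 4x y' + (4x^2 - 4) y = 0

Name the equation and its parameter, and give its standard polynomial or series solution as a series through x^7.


All three coefficients share the factor 4; dividing through by 4 gives  x^2 y'' + x y' + (x^2 - 1) y = 0.
This matches the Bessel equation x^2 y'' + x y' + (x^2 - nu^2) y = 0 with nu^2 = 1, so nu = 1; the solution bounded at x = 0 is J_1(x).
Frobenius at x = 0: indicial roots ±nu; for r = nu the recurrence k(k + 2nu) c_k = -c_{k-2} gives the standard series J_nu(x) = sum_{k>=0} (-1)^k / (k! (k+nu)!) (x/2)^(2k+nu). Evaluate the first 4 terms:
  k = 0: (-1)^0 / (0! * 1! * 2^1) x^1 = 1/(1*1*2) x^1 = (1/2) x^1
  k = 1: (-1)^1 / (1! * 2! * 2^3) x^3 = -1/(1*2*8) x^3 = (-1/16) x^3
  k = 2: (-1)^2 / (2! * 3! * 2^5) x^5 = 1/(2*6*32) x^5 = (1/384) x^5
  k = 3: (-1)^3 / (3! * 4! * 2^7) x^7 = -1/(6*24*128) x^7 = (-1/18432) x^7
Hence J_1(x) = -x^7/18432 + x^5/384 - x^3/16 + x/2 + ....

J_1(x); series = -x^7/18432 + x^5/384 - x^3/16 + x/2


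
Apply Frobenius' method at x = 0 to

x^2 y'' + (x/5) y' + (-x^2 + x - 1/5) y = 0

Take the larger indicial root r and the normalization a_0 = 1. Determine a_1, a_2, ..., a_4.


Write in Frobenius form y'' + (p(x)/x) y' + (q(x)/x^2) y = 0:
  p(x) = 1/5,  q(x) = -x^2 + x - 1/5.
Indicial equation: r(r-1) + (1/5) r + (-1/5) = 0 -> roots r_1 = 1, r_2 = -1/5.
Take r = r_1 = 1. Let y(x) = x^r sum_{n>=0} a_n x^n with a_0 = 1.
Substitute y = x^r sum a_n x^n and match x^{r+n}. The recurrence is
  D(n) a_n + 1 a_{n-1} - 1 a_{n-2} = 0,  where D(n) = (r+n)(r+n-1) + (1/5)(r+n) + (-1/5).
  a_n = [-1 a_{n-1} + 1 a_{n-2}] / D(n).
Since the indicial polynomial factors as (r - r_1)(r - r_2), D(n) = (r_1 + n - r_1)(r_1 + n - r_2) = n(n + 6/5).
Evaluating step by step (a_0 = 1):
  n = 1: D(1) = 1(1 + 6/5) = 11/5; numerator = -1(1) = -1; a_1 = (-1)/(11/5) = -5/11
  n = 2: D(2) = 2(2 + 6/5) = 32/5; numerator = -1(-5/11) + 1(1) = 16/11; a_2 = (16/11)/(32/5) = 5/22
  n = 3: D(3) = 3(3 + 6/5) = 63/5; numerator = -1(5/22) + 1(-5/11) = -15/22; a_3 = (-15/22)/(63/5) = -25/462
  n = 4: D(4) = 4(4 + 6/5) = 104/5; numerator = -1(-25/462) + 1(5/22) = 65/231; a_4 = (65/231)/(104/5) = 25/1848

r = 1; a_0 = 1; a_1 = -5/11; a_2 = 5/22; a_3 = -25/462; a_4 = 25/1848


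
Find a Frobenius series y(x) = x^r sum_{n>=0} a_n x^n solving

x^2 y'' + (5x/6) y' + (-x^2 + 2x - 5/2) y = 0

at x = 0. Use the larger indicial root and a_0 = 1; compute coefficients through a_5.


Write in Frobenius form y'' + (p(x)/x) y' + (q(x)/x^2) y = 0:
  p(x) = 5/6,  q(x) = -x^2 + 2x - 5/2.
Indicial equation: r(r-1) + (5/6) r + (-5/2) = 0 -> roots r_1 = 5/3, r_2 = -3/2.
Take r = r_1 = 5/3. Let y(x) = x^r sum_{n>=0} a_n x^n with a_0 = 1.
Substitute y = x^r sum a_n x^n and match x^{r+n}. The recurrence is
  D(n) a_n + 2 a_{n-1} - 1 a_{n-2} = 0,  where D(n) = (r+n)(r+n-1) + (5/6)(r+n) + (-5/2).
  a_n = [-2 a_{n-1} + 1 a_{n-2}] / D(n).
Since the indicial polynomial factors as (r - r_1)(r - r_2), D(n) = (r_1 + n - r_1)(r_1 + n - r_2) = n(n + 19/6).
Evaluating step by step (a_0 = 1):
  n = 1: D(1) = 1(1 + 19/6) = 25/6; numerator = -2(1) = -2; a_1 = (-2)/(25/6) = -12/25
  n = 2: D(2) = 2(2 + 19/6) = 31/3; numerator = -2(-12/25) + 1(1) = 49/25; a_2 = (49/25)/(31/3) = 147/775
  n = 3: D(3) = 3(3 + 19/6) = 37/2; numerator = -2(147/775) + 1(-12/25) = -666/775; a_3 = (-666/775)/(37/2) = -36/775
  n = 4: D(4) = 4(4 + 19/6) = 86/3; numerator = -2(-36/775) + 1(147/775) = 219/775; a_4 = (219/775)/(86/3) = 657/66650
  n = 5: D(5) = 5(5 + 19/6) = 245/6; numerator = -2(657/66650) + 1(-36/775) = -441/6665; a_5 = (-441/6665)/(245/6) = -54/33325

r = 5/3; a_0 = 1; a_1 = -12/25; a_2 = 147/775; a_3 = -36/775; a_4 = 657/66650; a_5 = -54/33325


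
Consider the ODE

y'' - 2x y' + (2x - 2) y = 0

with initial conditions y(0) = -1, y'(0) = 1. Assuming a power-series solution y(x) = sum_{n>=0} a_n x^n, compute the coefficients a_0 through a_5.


Ansatz: y(x) = sum_{n>=0} a_n x^n, so y'(x) = sum_{n>=1} n a_n x^(n-1) and y''(x) = sum_{n>=2} n(n-1) a_n x^(n-2).
Substitute into P(x) y'' + Q(x) y' + R(x) y = 0 with P(x) = 1, Q(x) = -2x, R(x) = 2x - 2, and match powers of x.
Initial conditions: a_0 = -1, a_1 = 1.
Setting the coefficient of each power of x to zero and solving order by order (substituting the coefficients already found):
  x^0: 2 a_2 - 2 a_0 = 0  ->  2 a_2 = 2 a_0 = -2  ->  a_2 = -1
  x^1: 6 a_3 - 4 a_1 + 2 a_0 = 0  ->  6 a_3 = 4 a_1 - 2 a_0 = 6  ->  a_3 = 1
  x^2: 12 a_4 - 6 a_2 + 2 a_1 = 0  ->  12 a_4 = 6 a_2 - 2 a_1 = -8  ->  a_4 = -2/3
  x^3: 20 a_5 - 8 a_3 + 2 a_2 = 0  ->  20 a_5 = 8 a_3 - 2 a_2 = 10  ->  a_5 = 1/2
Truncated series: y(x) = -1 + x - x^2 + x^3 - (2/3) x^4 + (1/2) x^5 + O(x^6).

a_0 = -1; a_1 = 1; a_2 = -1; a_3 = 1; a_4 = -2/3; a_5 = 1/2


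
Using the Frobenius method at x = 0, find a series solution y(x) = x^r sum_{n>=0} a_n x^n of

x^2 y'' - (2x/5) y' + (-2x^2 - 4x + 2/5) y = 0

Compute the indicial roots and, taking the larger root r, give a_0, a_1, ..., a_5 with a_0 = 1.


Write in Frobenius form y'' + (p(x)/x) y' + (q(x)/x^2) y = 0:
  p(x) = -2/5,  q(x) = -2x^2 - 4x + 2/5.
Indicial equation: r(r-1) + (-2/5) r + (2/5) = 0 -> roots r_1 = 1, r_2 = 2/5.
Take r = r_1 = 1. Let y(x) = x^r sum_{n>=0} a_n x^n with a_0 = 1.
Substitute y = x^r sum a_n x^n and match x^{r+n}. The recurrence is
  D(n) a_n - 4 a_{n-1} - 2 a_{n-2} = 0,  where D(n) = (r+n)(r+n-1) + (-2/5)(r+n) + (2/5).
  a_n = [4 a_{n-1} + 2 a_{n-2}] / D(n).
Since the indicial polynomial factors as (r - r_1)(r - r_2), D(n) = (r_1 + n - r_1)(r_1 + n - r_2) = n(n + 3/5).
Evaluating step by step (a_0 = 1):
  n = 1: D(1) = 1(1 + 3/5) = 8/5; numerator = 4(1) = 4; a_1 = (4)/(8/5) = 5/2
  n = 2: D(2) = 2(2 + 3/5) = 26/5; numerator = 4(5/2) + 2(1) = 12; a_2 = (12)/(26/5) = 30/13
  n = 3: D(3) = 3(3 + 3/5) = 54/5; numerator = 4(30/13) + 2(5/2) = 185/13; a_3 = (185/13)/(54/5) = 925/702
  n = 4: D(4) = 4(4 + 3/5) = 92/5; numerator = 4(925/702) + 2(30/13) = 3470/351; a_4 = (3470/351)/(92/5) = 8675/16146
  n = 5: D(5) = 5(5 + 3/5) = 28; numerator = 4(8675/16146) + 2(925/702) = 12875/2691; a_5 = (12875/2691)/(28) = 12875/75348

r = 1; a_0 = 1; a_1 = 5/2; a_2 = 30/13; a_3 = 925/702; a_4 = 8675/16146; a_5 = 12875/75348


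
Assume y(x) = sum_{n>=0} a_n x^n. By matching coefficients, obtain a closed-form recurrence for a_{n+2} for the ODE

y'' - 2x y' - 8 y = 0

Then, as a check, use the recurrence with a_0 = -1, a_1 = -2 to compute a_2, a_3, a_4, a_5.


Substitute y = sum_n a_n x^n.
y''(x) has coefficient (n+2)(n+1) a_{n+2} at x^n;
-2 x y'(x) has coefficient -2 n a_n at x^n (shift);
-8 y(x) has coefficient -8 a_n at x^n.
Matching x^n: (n+2)(n+1) a_{n+2} + (-2n - 8) a_n = 0.
Thus a_{n+2} = (2n + 8) / ((n+1)(n+2)) * a_n.

Check with a_0 = -1, a_1 = -2 (apply the recurrence for n = 0, 1, 2, 3): a_0 = -1, a_1 = -2, a_2 = -4, a_3 = -10/3, a_4 = -4, a_5 = -7/3.

a_(n+2) = (2n + 8) / ((n+1)(n+2)) * a_n; check: a_0 = -1, a_1 = -2, a_2 = -4, a_3 = -10/3, a_4 = -4, a_5 = -7/3


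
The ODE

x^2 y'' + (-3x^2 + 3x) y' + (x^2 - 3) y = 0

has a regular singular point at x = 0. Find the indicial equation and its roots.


Divide by x^2 to reach normal form y'' + P_1(x) y' + P_2(x) y = 0 with P_1(x) = -3 + 3/x and P_2(x) = 1 - 3/x^2.
x = 0 is a singular point because the y'-coefficient -3 + 3/x has a pole at x = 0 and the y-coefficient 1 - 3/x^2 has a pole at x = 0.
It is a regular singular point because x P_1(x) = p(x) = 3 - 3x and x^2 P_2(x) = q(x) = x^2 - 3 are polynomials, hence analytic at x = 0.
p(0) = 3,  q(0) = -3.
Indicial equation: r(r-1) + p(0) r + q(0) = 0, i.e. r^2 + (p(0) - 1) r + q(0) = 0, i.e. r^2 + 2 r - 3 = 0.
Discriminant: (2)^2 - 4(-3) = 16, so r = (-2 ± 4)/2.
Solving: r_1 = 1, r_2 = -3.

indicial: r^2 + 2 r - 3 = 0; roots r_1 = 1, r_2 = -3
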